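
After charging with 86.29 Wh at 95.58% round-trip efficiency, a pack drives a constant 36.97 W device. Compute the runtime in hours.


Step 1: E_discharge = eta/100 * E_charge = 95.58/100 * 86.29 = 82.476 Wh
Step 2: t = E_discharge / P = 82.476 / 36.97 = 2.231 hr

2.231 hr


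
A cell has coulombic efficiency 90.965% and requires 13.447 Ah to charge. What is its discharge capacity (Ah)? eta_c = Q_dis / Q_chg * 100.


Q_dis = eta/100 * Q_chg = 90.965/100 * 13.447 = 12.23 Ah

12.23 Ah


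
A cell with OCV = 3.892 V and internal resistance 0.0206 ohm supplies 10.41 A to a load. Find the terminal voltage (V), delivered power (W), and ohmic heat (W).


Step 1: V_terminal = OCV - I*R = 3.892 - 10.41 * 0.0206 = 3.6776 V
Step 2: P_out = V_terminal * I = 3.6776 * 10.41 = 38.28 W
Step 3: Q = I^2 * R = 10.41^2 * 0.0206 = 2.232 W

V=3.6776 V, P=38.28 W, Q=2.232 W


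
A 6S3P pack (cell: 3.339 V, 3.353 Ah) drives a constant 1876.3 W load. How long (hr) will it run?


Step 1: E_pack = Ns * V_cell * Np * C_cell = 6 * 3.339 * 3 * 3.353 = 201.52 Wh
Step 2: t = E_pack / P = 201.52 / 1876.3 = 0.1074 hr

0.1074 hr


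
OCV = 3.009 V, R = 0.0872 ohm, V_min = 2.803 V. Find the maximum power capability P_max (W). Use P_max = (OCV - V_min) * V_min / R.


dV = OCV - V_min = 0.206 V (so I_max = dV / R)
P_max = dV * V_min / R = 0.206 * 2.803 / 0.0872 = 6.622 W

6.622 W


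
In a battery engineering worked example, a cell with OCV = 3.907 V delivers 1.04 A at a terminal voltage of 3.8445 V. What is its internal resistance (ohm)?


R = (OCV - V) / I = (3.907 - 3.8445) / 1.04 = 0.06010 ohm

0.06010 ohm


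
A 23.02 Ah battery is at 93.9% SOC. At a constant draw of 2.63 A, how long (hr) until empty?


Step 1: remaining = SOC/100 * C_total = 93.9/100 * 23.02 = 21.616 Ah
Step 2: t = remaining / I = 21.616 / 2.63 = 8.219 hr

8.219 hr


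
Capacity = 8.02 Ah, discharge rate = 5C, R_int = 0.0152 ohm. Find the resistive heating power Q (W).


Step 1: I = C_rate * capacity = 5 * 8.02 = 40.1 A
Step 2: Q = I^2 * R = 40.1^2 * 0.0152 = 1608 * 0.0152 = 24.44 W

24.44 W


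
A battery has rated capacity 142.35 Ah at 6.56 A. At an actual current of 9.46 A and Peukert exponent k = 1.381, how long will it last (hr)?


Step 1: t_rated = C / I_rated = 142.35 / 6.56 = 21.7 hr
Step 2: ratio = 6.56 / 9.46 = 0.69345
Step 3: ratio^k = 0.69345^1.381 = 0.60317
Step 4: t = t_rated * ratio^k = 21.7 * 0.60317 = 13.09 hr

13.09 hr


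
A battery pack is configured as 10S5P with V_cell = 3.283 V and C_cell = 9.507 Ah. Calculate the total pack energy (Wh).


V_pack = 10 * 3.283 = 32.83 V
C_pack = 5 * 9.507 = 47.535 Ah
E = V_pack * C_pack = 32.83 * 47.535 = 1561 Wh

1561 Wh


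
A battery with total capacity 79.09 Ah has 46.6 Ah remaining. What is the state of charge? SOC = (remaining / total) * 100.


SOC% = 46.6 / 79.09 * 100 = 58.92%

58.92%


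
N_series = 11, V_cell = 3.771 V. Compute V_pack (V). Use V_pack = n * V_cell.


Series voltages add: 11 * 3.771 V = 41.481 V

41.481 V


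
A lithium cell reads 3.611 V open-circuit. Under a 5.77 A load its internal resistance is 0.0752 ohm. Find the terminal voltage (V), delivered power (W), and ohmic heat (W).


Step 1: V_terminal = OCV - I*R = 3.611 - 5.77 * 0.0752 = 3.1771 V
Step 2: P_out = V_terminal * I = 3.1771 * 5.77 = 18.33 W
Step 3: Q = I^2 * R = 5.77^2 * 0.0752 = 2.504 W

V=3.1771 V, P=18.33 W, Q=2.504 W


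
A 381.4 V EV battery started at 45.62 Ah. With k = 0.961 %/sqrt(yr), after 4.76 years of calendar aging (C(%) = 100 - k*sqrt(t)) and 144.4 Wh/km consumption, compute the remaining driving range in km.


Step 1: capacity retention = 100 - 0.961 * sqrt(4.76) = 100 - 0.961 * 2.1817 = 97.903%
Step 2: C_now = 45.62 * 97.903/100 = 44.663 Ah
Step 3: E_pack = V * C_now = 381.4 * 44.663 = 17034 Wh
Step 4: range = E_pack / consumption = 17034 / 144.4 = 118.0 km

118.0 km


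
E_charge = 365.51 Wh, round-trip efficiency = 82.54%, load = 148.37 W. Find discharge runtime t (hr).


Step 1: E_discharge = eta/100 * E_charge = 82.54/100 * 365.51 = 301.69 Wh
Step 2: t = E_discharge / P = 301.69 / 148.37 = 2.033 hr

2.033 hr


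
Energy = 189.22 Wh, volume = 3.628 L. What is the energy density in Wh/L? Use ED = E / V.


ED = E / V = 189.22 / 3.628 = 52.16 Wh/L

52.16 Wh/L


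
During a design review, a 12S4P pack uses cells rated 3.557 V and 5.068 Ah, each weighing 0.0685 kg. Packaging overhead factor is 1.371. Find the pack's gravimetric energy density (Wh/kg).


Step 1: V_pack = 12 * 3.557 = 42.684 V
Step 2: C_pack = 4 * 5.068 = 20.272 Ah
Step 3: E_pack = V_pack * C_pack = 42.684 * 20.272 = 865.29 Wh
Step 4: m_pack = 12 * 4 * 0.0685 * 1.371 = 4.5078 kg
Step 5: ED = E_pack / m_pack = 865.29 / 4.5078 = 192.0 Wh/kg

192.0 Wh/kg


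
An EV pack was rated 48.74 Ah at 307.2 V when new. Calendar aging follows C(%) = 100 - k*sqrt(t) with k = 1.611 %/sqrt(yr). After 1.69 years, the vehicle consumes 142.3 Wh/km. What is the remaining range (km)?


Step 1: capacity retention = 100 - 1.611 * sqrt(1.69) = 100 - 1.611 * 1.3 = 97.906%
Step 2: C_now = 48.74 * 97.906/100 = 47.719 Ah
Step 3: E_pack = V * C_now = 307.2 * 47.719 = 14659 Wh
Step 4: range = E_pack / consumption = 14659 / 142.3 = 103.0 km

103.0 km


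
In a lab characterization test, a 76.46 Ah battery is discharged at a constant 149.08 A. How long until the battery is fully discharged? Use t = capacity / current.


t = capacity / current = 76.46 / 149.08 = 0.5129 hr

0.5129 hr


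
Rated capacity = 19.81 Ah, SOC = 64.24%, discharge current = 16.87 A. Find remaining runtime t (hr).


Step 1: remaining = SOC/100 * C_total = 64.24/100 * 19.81 = 12.726 Ah
Step 2: t = remaining / I = 12.726 / 16.87 = 0.7544 hr

0.7544 hr


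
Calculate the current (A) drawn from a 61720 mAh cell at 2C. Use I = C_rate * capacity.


Convert: capacity = 61720 mAh = 61.72 Ah
I = C_rate * capacity = 2 * 61.72 = 123.44 A

123.44 A


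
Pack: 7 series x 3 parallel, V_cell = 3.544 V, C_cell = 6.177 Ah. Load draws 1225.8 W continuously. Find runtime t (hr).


Step 1: E_pack = Ns * V_cell * Np * C_cell = 7 * 3.544 * 3 * 6.177 = 459.72 Wh
Step 2: t = E_pack / P = 459.72 / 1225.8 = 0.3750 hr

0.3750 hr


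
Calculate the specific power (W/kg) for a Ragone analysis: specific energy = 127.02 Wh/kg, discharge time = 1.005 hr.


Specific power = 127.02 Wh/kg / 1.005 hr = 126.4 W/kg

126.4 W/kg


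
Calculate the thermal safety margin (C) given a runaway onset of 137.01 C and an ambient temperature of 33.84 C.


Safety margin = 137.01 C - 33.84 C = 103.17 C

103.17 C


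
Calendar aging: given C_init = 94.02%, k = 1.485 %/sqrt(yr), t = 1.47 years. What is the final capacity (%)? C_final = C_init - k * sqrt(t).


Step 1: sqrt(1.47 yr) = 1.2124
Step 2: drop = 1.485 * 1.2124 = 1.8004
Step 3: C_final = 94.02 - 1.8004 = 92.22%

92.22%


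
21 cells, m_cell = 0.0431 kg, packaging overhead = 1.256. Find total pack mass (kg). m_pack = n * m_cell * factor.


Cell mass sum = 21 * 0.0431 = 0.9051 kg
With overhead 1.256: m_pack = 0.9051 * 1.256 = 1.137 kg

1.137 kg


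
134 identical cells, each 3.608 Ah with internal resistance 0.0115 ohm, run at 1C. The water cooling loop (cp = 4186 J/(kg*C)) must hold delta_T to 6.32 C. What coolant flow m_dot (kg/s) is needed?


Step 1: I = 1 * 3.608 = 3.608 A
Step 2: Q_cell = I^2 * R = 3.608^2 * 0.0115 = 0.1497 W
Step 3: Q_total = 134 * 0.1497 = 20.06 W
Step 4: m_dot = Q_total / (cp * dT) = 20.06 / (4186 * 6.32) = 7.583e-04 kg/s

7.583e-04 kg/s


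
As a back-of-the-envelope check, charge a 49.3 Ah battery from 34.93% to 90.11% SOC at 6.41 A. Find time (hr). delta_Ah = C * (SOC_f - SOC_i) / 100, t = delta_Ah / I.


Step 1: dSOC = 90.11% - 34.93% = 55.18%
Step 2: delta_Ah = 49.3 * 55.18 / 100 = 27.204 Ah
Step 3: t = 27.204 / 6.41 = 4.244 hr

4.244 hr


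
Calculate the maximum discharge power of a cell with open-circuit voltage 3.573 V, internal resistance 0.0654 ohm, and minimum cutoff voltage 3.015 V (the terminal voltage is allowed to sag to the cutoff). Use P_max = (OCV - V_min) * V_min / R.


P_max = (OCV - V_min) * V_min / R = (3.573 - 3.015) * 3.015 / 0.0654 = 0.558 * 3.015 / 0.0654 = 25.72 W

25.72 W


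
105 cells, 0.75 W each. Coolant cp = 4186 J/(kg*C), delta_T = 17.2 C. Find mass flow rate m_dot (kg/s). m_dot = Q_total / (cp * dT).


Q_total = 105 * 0.75 = 78.75 W
m_dot = Q_total / (cp * dT) = 78.75 / (4186 * 17.2) = 0.001094 kg/s

0.001094 kg/s


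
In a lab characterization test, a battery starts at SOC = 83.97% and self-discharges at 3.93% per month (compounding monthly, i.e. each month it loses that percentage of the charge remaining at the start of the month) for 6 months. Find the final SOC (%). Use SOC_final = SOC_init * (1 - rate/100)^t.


Monthly retention factor = 1 - 3.93/100 = 0.9607
Over 6 months: factor^6 = 0.78619
SOC_final = 83.97 * 0.78619 = 66.02%

66.02%


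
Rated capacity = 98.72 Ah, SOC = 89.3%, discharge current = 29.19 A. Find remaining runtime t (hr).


Step 1: remaining = SOC/100 * C_total = 89.3/100 * 98.72 = 88.157 Ah
Step 2: t = remaining / I = 88.157 / 29.19 = 3.020 hr

3.020 hr


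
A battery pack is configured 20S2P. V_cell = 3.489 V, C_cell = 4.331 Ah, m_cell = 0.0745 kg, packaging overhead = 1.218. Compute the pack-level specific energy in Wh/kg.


Step 1: V_pack = 20 * 3.489 = 69.78 V
Step 2: C_pack = 2 * 4.331 = 8.662 Ah
Step 3: E_pack = V_pack * C_pack = 69.78 * 8.662 = 604.43 Wh
Step 4: m_pack = 20 * 2 * 0.0745 * 1.218 = 3.6296 kg
Step 5: ED = E_pack / m_pack = 604.43 / 3.6296 = 166.5 Wh/kg

166.5 Wh/kg


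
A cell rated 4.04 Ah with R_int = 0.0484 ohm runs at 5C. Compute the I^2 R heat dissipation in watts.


Step 1: I = C_rate * capacity = 5 * 4.04 = 20.2 A
Step 2: Q = I^2 * R = 20.2^2 * 0.0484 = 408.04 * 0.0484 = 19.75 W

19.75 W


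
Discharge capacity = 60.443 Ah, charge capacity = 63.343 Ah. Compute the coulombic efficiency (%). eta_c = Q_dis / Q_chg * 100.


eta_c = Q_dis / Q_chg * 100 = 60.443 / 63.343 * 100 = 95.42%

95.42%


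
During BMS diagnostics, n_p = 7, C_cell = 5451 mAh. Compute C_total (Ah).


Convert: C_cell = 5451 mAh = 5.451 Ah
C_total = 7 * 5.451 = 38.157 Ah

38.157 Ah


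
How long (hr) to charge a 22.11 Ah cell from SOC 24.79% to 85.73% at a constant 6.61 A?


delta_Ah = 22.11 * (85.73 - 24.79) / 100 = 13.474 Ah
t = delta_Ah / I = 13.474 / 6.61 = 2.038 hr

2.038 hr


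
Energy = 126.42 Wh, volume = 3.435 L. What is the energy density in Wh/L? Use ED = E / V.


ED = E / V = 126.42 / 3.435 = 36.80 Wh/L

36.80 Wh/L


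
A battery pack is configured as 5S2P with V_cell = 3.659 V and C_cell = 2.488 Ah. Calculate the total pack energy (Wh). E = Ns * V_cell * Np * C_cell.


E = Ns * Vcell * Np * Ccell = 5 * 3.659 * 2 * 2.488 = 91.04 Wh

91.04 Wh


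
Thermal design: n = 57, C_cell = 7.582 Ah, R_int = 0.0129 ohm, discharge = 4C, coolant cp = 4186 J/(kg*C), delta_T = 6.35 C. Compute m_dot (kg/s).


Step 1: I = 4 * 7.582 = 30.328 A
Step 2: Q_cell = I^2 * R = 30.328^2 * 0.0129 = 11.865 W
Step 3: Q_total = 57 * 11.865 = 676.31 W
Step 4: m_dot = Q_total / (cp * dT) = 676.31 / (4186 * 6.35) = 0.02544 kg/s

0.02544 kg/s


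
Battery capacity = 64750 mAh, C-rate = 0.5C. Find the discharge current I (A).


Convert: capacity = 64750 mAh = 64.75 Ah
I = C_rate * capacity = 0.5 * 64.75 = 32.375 A

32.375 A


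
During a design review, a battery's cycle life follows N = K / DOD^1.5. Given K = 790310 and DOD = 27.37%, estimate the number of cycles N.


Step 1: DOD^1.5 = 27.37^1.5 = 143.19
Step 2: N = 790310 / 143.19 = 5519 cycles

5519 cycles


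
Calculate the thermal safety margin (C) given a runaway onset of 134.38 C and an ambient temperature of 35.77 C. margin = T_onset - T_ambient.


Safety margin = 134.38 C - 35.77 C = 98.61 C

98.61 C


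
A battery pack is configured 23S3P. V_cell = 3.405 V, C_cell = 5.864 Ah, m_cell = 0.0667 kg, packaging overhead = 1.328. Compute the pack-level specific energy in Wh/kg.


Step 1: V_pack = 23 * 3.405 = 78.315 V
Step 2: C_pack = 3 * 5.864 = 17.592 Ah
Step 3: E_pack = V_pack * C_pack = 78.315 * 17.592 = 1377.7 Wh
Step 4: m_pack = 23 * 3 * 0.0667 * 1.328 = 6.1119 kg
Step 5: ED = E_pack / m_pack = 1377.7 / 6.1119 = 225.4 Wh/kg

225.4 Wh/kg


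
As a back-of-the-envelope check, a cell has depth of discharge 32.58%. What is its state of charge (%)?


SOC = 100 - DOD = 100 - 32.58 = 67.42%

67.42%


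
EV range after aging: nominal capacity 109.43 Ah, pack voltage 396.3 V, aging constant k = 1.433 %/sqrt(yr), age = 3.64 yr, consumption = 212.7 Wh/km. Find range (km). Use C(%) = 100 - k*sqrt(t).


Step 1: capacity retention = 100 - 1.433 * sqrt(3.64) = 100 - 1.433 * 1.9079 = 97.266%
Step 2: C_now = 109.43 * 97.266/100 = 106.44 Ah
Step 3: E_pack = V * C_now = 396.3 * 106.44 = 42182 Wh
Step 4: range = E_pack / consumption = 42182 / 212.7 = 198.3 km

198.3 km


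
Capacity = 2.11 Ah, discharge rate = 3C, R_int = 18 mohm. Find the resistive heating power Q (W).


Convert: R = 18 mohm = 0.018 ohm
Step 1: I = C_rate * capacity = 3 * 2.11 = 6.33 A
Step 2: Q = I^2 * R = 6.33^2 * 0.018 = 40.069 * 0.018 = 0.7212 W

0.7212 W


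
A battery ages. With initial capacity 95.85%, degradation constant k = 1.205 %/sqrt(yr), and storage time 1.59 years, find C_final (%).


sqrt(t) = sqrt(1.59) = 1.261
C_final = 95.85 - 1.205 * 1.261 = 94.33%

94.33%


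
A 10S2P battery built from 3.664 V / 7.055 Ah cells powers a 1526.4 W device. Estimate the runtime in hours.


Step 1: E_pack = Ns * V_cell * Np * C_cell = 10 * 3.664 * 2 * 7.055 = 516.99 Wh
Step 2: t = E_pack / P = 516.99 / 1526.4 = 0.3387 hr

0.3387 hr


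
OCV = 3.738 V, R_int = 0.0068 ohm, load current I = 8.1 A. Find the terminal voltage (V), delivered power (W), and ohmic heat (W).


Step 1: V_terminal = OCV - I*R = 3.738 - 8.1 * 0.0068 = 3.6829 V
Step 2: P_out = V_terminal * I = 3.6829 * 8.1 = 29.83 W
Step 3: Q = I^2 * R = 8.1^2 * 0.0068 = 0.4461 W

V=3.6829 V, P=29.83 W, Q=0.4461 W


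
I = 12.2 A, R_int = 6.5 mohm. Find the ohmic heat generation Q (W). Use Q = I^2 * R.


Convert: R = 6.5 mohm = 0.0065 ohm
I^2 = 148.84
Q = 148.84 * 0.0065 = 0.9675 W

0.9675 W


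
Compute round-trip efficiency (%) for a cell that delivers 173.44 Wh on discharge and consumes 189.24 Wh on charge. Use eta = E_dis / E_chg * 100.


Round-trip efficiency = 173.44/189.24 * 100% = 91.65%

91.65%


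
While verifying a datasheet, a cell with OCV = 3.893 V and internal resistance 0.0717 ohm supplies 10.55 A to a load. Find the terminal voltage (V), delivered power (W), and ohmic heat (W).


Step 1: V_terminal = OCV - I*R = 3.893 - 10.55 * 0.0717 = 3.1366 V
Step 2: P_out = V_terminal * I = 3.1366 * 10.55 = 33.09 W
Step 3: Q = I^2 * R = 10.55^2 * 0.0717 = 7.980 W

V=3.1366 V, P=33.09 W, Q=7.980 W


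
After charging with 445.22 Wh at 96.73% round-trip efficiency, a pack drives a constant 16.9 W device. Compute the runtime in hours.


Step 1: E_discharge = eta/100 * E_charge = 96.73/100 * 445.22 = 430.66 Wh
Step 2: t = E_discharge / P = 430.66 / 16.9 = 25.48 hr

25.48 hr


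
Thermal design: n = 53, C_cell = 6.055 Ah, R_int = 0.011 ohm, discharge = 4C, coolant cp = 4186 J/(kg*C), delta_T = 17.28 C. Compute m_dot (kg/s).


Step 1: I = 4 * 6.055 = 24.22 A
Step 2: Q_cell = I^2 * R = 24.22^2 * 0.011 = 6.4527 W
Step 3: Q_total = 53 * 6.4527 = 341.99 W
Step 4: m_dot = Q_total / (cp * dT) = 341.99 / (4186 * 17.28) = 0.004728 kg/s

0.004728 kg/s


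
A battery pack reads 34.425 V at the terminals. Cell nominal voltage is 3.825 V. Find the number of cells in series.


n = V_pack / V_cell = 34.425 / 3.825 = 9

9


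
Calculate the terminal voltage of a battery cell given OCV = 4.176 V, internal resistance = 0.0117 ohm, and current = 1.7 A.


V = OCV - I*R = 4.176 - 1.7 * 0.0117 = 4.156 V

4.156 V


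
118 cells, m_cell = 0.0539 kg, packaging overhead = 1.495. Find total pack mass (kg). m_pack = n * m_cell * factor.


Cell mass sum = 118 * 0.0539 = 6.3602 kg
With overhead 1.495: m_pack = 6.3602 * 1.495 = 9.508 kg

9.508 kg


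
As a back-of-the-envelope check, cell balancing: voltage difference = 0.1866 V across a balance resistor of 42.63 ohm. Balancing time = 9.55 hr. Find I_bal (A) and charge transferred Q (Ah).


First, Ohm's law: I_bal = 0.1866 V / 42.63 ohm = 0.0043772 A
Then Q = I * t = 0.0043772 A * 9.55 hr = 0.04180 Ah

I=0.0043772 A, Q=0.04180 Ah


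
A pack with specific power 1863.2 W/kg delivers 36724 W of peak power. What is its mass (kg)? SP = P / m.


m = P / SP = 36724 / 1863.2 = 19.71 kg

19.71 kg


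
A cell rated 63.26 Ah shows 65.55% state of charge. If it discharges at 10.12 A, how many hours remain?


Step 1: remaining = SOC/100 * C_total = 65.55/100 * 63.26 = 41.467 Ah
Step 2: t = remaining / I = 41.467 / 10.12 = 4.098 hr

4.098 hr


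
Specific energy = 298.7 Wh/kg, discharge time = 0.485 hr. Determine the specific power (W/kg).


Specific power = 298.7 Wh/kg / 0.485 hr = 615.9 W/kg

615.9 W/kg


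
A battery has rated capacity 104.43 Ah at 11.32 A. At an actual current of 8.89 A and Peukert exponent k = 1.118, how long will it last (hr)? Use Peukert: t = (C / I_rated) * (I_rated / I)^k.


Step 1: t_rated = C / I_rated = 104.43 / 11.32 = 9.2253 hr
Step 2: ratio = 11.32 / 8.89 = 1.2733
Step 3: ratio^k = 1.2733^1.118 = 1.3101
Step 4: t = t_rated * ratio^k = 9.2253 * 1.3101 = 12.09 hr

12.09 hr


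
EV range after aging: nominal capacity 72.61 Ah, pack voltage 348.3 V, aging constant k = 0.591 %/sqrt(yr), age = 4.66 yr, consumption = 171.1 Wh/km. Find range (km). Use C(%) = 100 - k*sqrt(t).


Step 1: capacity retention = 100 - 0.591 * sqrt(4.66) = 100 - 0.591 * 2.1587 = 98.724%
Step 2: C_now = 72.61 * 98.724/100 = 71.683 Ah
Step 3: E_pack = V * C_now = 348.3 * 71.683 = 24967 Wh
Step 4: range = E_pack / consumption = 24967 / 171.1 = 145.9 km

145.9 km


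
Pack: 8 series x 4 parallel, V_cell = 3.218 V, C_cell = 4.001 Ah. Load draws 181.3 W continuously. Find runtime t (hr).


Step 1: E_pack = Ns * V_cell * Np * C_cell = 8 * 3.218 * 4 * 4.001 = 412.01 Wh
Step 2: t = E_pack / P = 412.01 / 181.3 = 2.273 hr

2.273 hr


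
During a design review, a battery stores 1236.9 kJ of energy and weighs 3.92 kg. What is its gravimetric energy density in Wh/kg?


Convert: E = 1236.9 kJ = 343.58 Wh
ED = E / m = 343.58 / 3.92 = 87.65 Wh/kg

87.65 Wh/kg


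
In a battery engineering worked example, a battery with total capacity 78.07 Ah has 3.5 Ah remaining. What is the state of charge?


SOC = (remaining / total) * 100 = (3.5 / 78.07) * 100 = 4.483%

4.483%


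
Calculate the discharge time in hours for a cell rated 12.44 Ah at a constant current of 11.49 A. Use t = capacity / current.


t = capacity / current = 12.44 / 11.49 = 1.083 hr

1.083 hr


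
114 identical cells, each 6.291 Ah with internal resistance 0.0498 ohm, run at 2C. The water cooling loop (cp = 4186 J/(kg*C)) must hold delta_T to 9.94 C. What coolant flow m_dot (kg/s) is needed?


Step 1: I = 2 * 6.291 = 12.582 A
Step 2: Q_cell = I^2 * R = 12.582^2 * 0.0498 = 7.8837 W
Step 3: Q_total = 114 * 7.8837 = 898.74 W
Step 4: m_dot = Q_total / (cp * dT) = 898.74 / (4186 * 9.94) = 0.02160 kg/s

0.02160 kg/s


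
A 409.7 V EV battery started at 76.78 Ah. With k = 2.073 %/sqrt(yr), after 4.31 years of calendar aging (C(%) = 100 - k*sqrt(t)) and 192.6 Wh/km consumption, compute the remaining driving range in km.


Step 1: capacity retention = 100 - 2.073 * sqrt(4.31) = 100 - 2.073 * 2.0761 = 95.696%
Step 2: C_now = 76.78 * 95.696/100 = 73.475 Ah
Step 3: E_pack = V * C_now = 409.7 * 73.475 = 30103 Wh
Step 4: range = E_pack / consumption = 30103 / 192.6 = 156.3 km

156.3 km


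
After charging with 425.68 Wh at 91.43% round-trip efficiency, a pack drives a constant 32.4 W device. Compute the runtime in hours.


Step 1: E_discharge = eta/100 * E_charge = 91.43/100 * 425.68 = 389.2 Wh
Step 2: t = E_discharge / P = 389.2 / 32.4 = 12.01 hr

12.01 hr


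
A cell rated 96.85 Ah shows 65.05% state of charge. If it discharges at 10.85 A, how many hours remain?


Step 1: remaining = SOC/100 * C_total = 65.05/100 * 96.85 = 63.001 Ah
Step 2: t = remaining / I = 63.001 / 10.85 = 5.807 hr

5.807 hr


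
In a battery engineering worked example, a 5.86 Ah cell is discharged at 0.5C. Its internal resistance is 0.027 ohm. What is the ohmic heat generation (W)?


Step 1: I = C_rate * capacity = 0.5 * 5.86 = 2.93 A
Step 2: Q = I^2 * R = 2.93^2 * 0.027 = 8.5849 * 0.027 = 0.2318 W

0.2318 W


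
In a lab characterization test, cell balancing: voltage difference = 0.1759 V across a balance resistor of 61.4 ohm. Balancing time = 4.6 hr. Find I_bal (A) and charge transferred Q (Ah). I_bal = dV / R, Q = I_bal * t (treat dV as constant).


First, Ohm's law: I_bal = 0.1759 V / 61.4 ohm = 0.0028648 A
Then Q = I * t = 0.0028648 A * 4.6 hr = 0.01318 Ah

I=0.0028648 A, Q=0.01318 Ah


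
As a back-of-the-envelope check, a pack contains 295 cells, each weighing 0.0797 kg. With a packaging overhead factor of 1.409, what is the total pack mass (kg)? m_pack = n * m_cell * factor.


m_pack = n * m_cell * overhead = 295 * 0.0797 * 1.409 = 33.13 kg

33.13 kg


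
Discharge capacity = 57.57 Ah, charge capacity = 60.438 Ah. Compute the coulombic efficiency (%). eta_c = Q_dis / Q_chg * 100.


Coulombic efficiency = 57.57/60.438 * 100% = 95.25%

95.25%


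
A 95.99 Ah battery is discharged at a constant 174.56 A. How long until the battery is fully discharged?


Runtime = 95.99 Ah / 174.56 A = 0.5499 hr

0.5499 hr


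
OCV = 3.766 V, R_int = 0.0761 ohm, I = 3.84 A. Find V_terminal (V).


V = OCV - I*R = 3.766 - 3.84 * 0.0761 = 3.474 V

3.474 V


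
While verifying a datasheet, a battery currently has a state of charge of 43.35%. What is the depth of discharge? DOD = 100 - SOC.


Complement of SOC: DOD = 100% - 43.35% = 56.65%

56.65%


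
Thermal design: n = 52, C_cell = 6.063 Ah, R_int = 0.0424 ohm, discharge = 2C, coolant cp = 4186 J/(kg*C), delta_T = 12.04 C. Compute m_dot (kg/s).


Step 1: I = 2 * 6.063 = 12.126 A
Step 2: Q_cell = I^2 * R = 12.126^2 * 0.0424 = 6.2345 W
Step 3: Q_total = 52 * 6.2345 = 324.19 W
Step 4: m_dot = Q_total / (cp * dT) = 324.19 / (4186 * 12.04) = 0.006432 kg/s

0.006432 kg/s


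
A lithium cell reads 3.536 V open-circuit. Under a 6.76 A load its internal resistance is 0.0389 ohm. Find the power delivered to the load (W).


Step 1: V_terminal = OCV - I*R = 3.536 - 6.76 * 0.0389 = 3.273 V
Step 2: P_out = V_terminal * I = 3.273 * 6.76 = 22.13 W

22.13 W


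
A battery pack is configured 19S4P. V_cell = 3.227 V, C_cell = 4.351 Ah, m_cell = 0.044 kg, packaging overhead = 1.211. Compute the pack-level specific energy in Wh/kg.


Step 1: V_pack = 19 * 3.227 = 61.313 V
Step 2: C_pack = 4 * 4.351 = 17.404 Ah
Step 3: E_pack = V_pack * C_pack = 61.313 * 17.404 = 1067.1 Wh
Step 4: m_pack = 19 * 4 * 0.044 * 1.211 = 4.0496 kg
Step 5: ED = E_pack / m_pack = 1067.1 / 4.0496 = 263.5 Wh/kg

263.5 Wh/kg


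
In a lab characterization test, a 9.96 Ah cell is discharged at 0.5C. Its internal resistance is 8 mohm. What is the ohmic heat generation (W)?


Convert: R = 8 mohm = 0.008 ohm
Step 1: I = C_rate * capacity = 0.5 * 9.96 = 4.98 A
Step 2: Q = I^2 * R = 4.98^2 * 0.008 = 24.8 * 0.008 = 0.1984 W

0.1984 W


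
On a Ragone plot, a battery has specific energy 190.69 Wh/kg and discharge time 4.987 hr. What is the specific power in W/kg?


P_specific = E / t = 190.69 / 4.987 = 38.24 W/kg

38.24 W/kg


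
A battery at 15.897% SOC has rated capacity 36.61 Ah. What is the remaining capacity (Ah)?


remaining = SOC / 100 * total = 15.897 / 100 * 36.61 = 5.820 Ah

5.820 Ah


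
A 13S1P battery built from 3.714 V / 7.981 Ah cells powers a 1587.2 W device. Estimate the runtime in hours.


Step 1: E_pack = Ns * V_cell * Np * C_cell = 13 * 3.714 * 1 * 7.981 = 385.34 Wh
Step 2: t = E_pack / P = 385.34 / 1587.2 = 0.2428 hr

0.2428 hr


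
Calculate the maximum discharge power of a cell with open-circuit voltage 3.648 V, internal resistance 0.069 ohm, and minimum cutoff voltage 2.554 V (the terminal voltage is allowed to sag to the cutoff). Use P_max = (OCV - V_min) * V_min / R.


P_max = (OCV - V_min) * V_min / R = (3.648 - 2.554) * 2.554 / 0.069 = 1.094 * 2.554 / 0.069 = 40.49 W

40.49 W


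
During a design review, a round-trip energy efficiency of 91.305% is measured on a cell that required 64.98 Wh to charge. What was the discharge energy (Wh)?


E_dis = eta/100 * E_chg = 91.305/100 * 64.98 = 59.33 Wh

59.33 Wh


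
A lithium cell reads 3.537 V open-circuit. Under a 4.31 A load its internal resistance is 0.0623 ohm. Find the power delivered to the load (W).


Step 1: V_terminal = OCV - I*R = 3.537 - 4.31 * 0.0623 = 3.2685 V
Step 2: P_out = V_terminal * I = 3.2685 * 4.31 = 14.09 W

14.09 W


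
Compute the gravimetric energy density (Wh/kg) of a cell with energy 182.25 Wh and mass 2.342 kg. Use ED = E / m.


Specific energy = 182.25 Wh / 2.342 kg = 77.82 Wh/kg

77.82 Wh/kg


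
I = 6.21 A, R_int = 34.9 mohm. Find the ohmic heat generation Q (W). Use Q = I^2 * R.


Convert: R = 34.9 mohm = 0.0349 ohm
Q = I^2 * R = 6.21^2 * 0.0349 = 1.346 W

1.346 W


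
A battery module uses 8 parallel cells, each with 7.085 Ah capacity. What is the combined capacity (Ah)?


C_total = 8 * 7.085 = 56.68 Ah

56.68 Ah


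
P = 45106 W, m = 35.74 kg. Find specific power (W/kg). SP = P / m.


Specific power = 45106 W / 35.74 kg = 1262 W/kg

1262 W/kg


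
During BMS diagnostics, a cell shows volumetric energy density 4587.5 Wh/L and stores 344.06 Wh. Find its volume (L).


V = E / ED = 344.06 / 4587.5 = 0.07500 L

0.07500 L


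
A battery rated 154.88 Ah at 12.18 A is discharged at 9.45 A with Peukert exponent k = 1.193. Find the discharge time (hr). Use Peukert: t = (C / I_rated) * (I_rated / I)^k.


t_rated = C / I_rated = 154.88 / 12.18 = 12.716 hr
(I_rated/I)^k = (1.2889)^1.193 = 1.3536
t = t_rated * (I_rated/I)^k = 12.716 * 1.3536 = 17.21 hr

17.21 hr


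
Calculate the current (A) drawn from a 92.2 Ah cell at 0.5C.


At 0.5C: I = 0.5 * 92.2 Ah = 46.1 A

46.1 A


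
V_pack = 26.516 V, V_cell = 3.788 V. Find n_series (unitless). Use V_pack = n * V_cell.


n = V_pack / V_cell = 26.516 / 3.788 = 7

7


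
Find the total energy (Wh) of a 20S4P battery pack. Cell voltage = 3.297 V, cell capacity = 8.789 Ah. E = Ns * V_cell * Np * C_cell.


E = Ns * Vcell * Np * Ccell = 20 * 3.297 * 4 * 8.789 = 2318 Wh

2318 Wh


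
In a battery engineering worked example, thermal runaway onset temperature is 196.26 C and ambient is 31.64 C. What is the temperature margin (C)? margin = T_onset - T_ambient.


Safety margin = 196.26 C - 31.64 C = 164.62 C

164.62 C


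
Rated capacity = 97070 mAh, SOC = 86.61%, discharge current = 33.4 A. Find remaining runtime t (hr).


Convert: C_total = 97070 mAh = 97.07 Ah
Step 1: remaining = SOC/100 * C_total = 86.61/100 * 97.07 = 84.072 Ah
Step 2: t = remaining / I = 84.072 / 33.4 = 2.517 hr

2.517 hr


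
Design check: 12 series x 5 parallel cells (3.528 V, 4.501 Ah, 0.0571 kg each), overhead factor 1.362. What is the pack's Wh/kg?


Step 1: V_pack = 12 * 3.528 = 42.336 V
Step 2: C_pack = 5 * 4.501 = 22.505 Ah
Step 3: E_pack = V_pack * C_pack = 42.336 * 22.505 = 952.77 Wh
Step 4: m_pack = 12 * 5 * 0.0571 * 1.362 = 4.6662 kg
Step 5: ED = E_pack / m_pack = 952.77 / 4.6662 = 204.2 Wh/kg

204.2 Wh/kg


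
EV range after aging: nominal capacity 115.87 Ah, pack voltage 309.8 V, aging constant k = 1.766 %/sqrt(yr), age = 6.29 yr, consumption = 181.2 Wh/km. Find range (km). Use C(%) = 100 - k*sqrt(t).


Step 1: capacity retention = 100 - 1.766 * sqrt(6.29) = 100 - 1.766 * 2.508 = 95.571%
Step 2: C_now = 115.87 * 95.571/100 = 110.74 Ah
Step 3: E_pack = V * C_now = 309.8 * 110.74 = 34307 Wh
Step 4: range = E_pack / consumption = 34307 / 181.2 = 189.3 km

189.3 km


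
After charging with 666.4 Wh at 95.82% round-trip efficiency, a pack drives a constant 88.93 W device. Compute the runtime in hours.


Step 1: E_discharge = eta/100 * E_charge = 95.82/100 * 666.4 = 638.54 Wh
Step 2: t = E_discharge / P = 638.54 / 88.93 = 7.180 hr

7.180 hr


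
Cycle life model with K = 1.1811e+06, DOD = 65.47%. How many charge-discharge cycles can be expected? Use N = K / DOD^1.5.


Step 1: DOD^1.5 = 65.47^1.5 = 529.74
Step 2: N = 1.1811e+06 / 529.74 = 2230 cycles

2230 cycles


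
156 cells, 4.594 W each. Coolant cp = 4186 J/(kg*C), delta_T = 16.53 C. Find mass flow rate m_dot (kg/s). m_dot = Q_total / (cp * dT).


Q_total = 156 * 4.594 = 716.66 W
m_dot = Q_total / (cp * dT) = 716.66 / (4186 * 16.53) = 0.01036 kg/s

0.01036 kg/s


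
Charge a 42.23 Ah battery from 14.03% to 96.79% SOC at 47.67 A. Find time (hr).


Step 1: dSOC = 96.79% - 14.03% = 82.76%
Step 2: delta_Ah = 42.23 * 82.76 / 100 = 34.95 Ah
Step 3: t = 34.95 / 47.67 = 0.7332 hr

0.7332 hr


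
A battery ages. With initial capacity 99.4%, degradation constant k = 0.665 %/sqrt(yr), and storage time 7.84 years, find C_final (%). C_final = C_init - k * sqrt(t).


sqrt(t) = sqrt(7.84) = 2.8
C_final = 99.4 - 0.665 * 2.8 = 97.54%

97.54%


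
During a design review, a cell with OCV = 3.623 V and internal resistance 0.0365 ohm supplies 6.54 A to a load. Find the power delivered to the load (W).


Step 1: V_terminal = OCV - I*R = 3.623 - 6.54 * 0.0365 = 3.3843 V
Step 2: P_out = V_terminal * I = 3.3843 * 6.54 = 22.13 W

22.13 W


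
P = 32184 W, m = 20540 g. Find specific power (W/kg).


Convert: m = 20540 g = 20.54 kg
Specific power = 32184 W / 20.54 kg = 1567 W/kg

1567 W/kg


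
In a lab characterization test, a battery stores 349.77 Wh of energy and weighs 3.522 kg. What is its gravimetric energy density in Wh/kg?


ED = E / m = 349.77 / 3.522 = 99.31 Wh/kg

99.31 Wh/kg


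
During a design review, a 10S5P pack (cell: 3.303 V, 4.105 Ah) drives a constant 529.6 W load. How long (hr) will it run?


Step 1: E_pack = Ns * V_cell * Np * C_cell = 10 * 3.303 * 5 * 4.105 = 677.94 Wh
Step 2: t = E_pack / P = 677.94 / 529.6 = 1.280 hr

1.280 hr


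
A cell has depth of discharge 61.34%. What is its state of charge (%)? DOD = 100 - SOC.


SOC = 100 - DOD = 100 - 61.34 = 38.66%

38.66%


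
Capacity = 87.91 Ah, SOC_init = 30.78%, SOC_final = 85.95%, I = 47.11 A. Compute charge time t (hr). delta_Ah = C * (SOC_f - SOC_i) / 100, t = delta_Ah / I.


Step 1: dSOC = 85.95% - 30.78% = 55.17%
Step 2: delta_Ah = 87.91 * 55.17 / 100 = 48.5 Ah
Step 3: t = 48.5 / 47.11 = 1.030 hr

1.030 hr


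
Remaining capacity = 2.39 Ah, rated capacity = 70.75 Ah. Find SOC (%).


SOC% = 2.39 / 70.75 * 100 = 3.378%

3.378%


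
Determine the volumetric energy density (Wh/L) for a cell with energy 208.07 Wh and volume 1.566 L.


Volumetric ED = 208.07 Wh / 1.566 L = 132.9 Wh/L

132.9 Wh/L


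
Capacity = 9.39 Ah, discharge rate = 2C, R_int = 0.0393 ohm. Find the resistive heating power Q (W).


Step 1: I = C_rate * capacity = 2 * 9.39 = 18.78 A
Step 2: Q = I^2 * R = 18.78^2 * 0.0393 = 352.69 * 0.0393 = 13.86 W

13.86 W


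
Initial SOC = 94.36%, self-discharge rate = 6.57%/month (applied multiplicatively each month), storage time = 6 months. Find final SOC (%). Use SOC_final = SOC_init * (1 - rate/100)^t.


decay = (1 - 6.57/100)^6 = 0.66515
SOC_final = 94.36 * 0.66515 = 62.76%

62.76%


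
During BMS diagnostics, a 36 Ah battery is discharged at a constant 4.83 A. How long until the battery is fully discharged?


Runtime = 36 Ah / 4.83 A = 7.453 hr

7.453 hr


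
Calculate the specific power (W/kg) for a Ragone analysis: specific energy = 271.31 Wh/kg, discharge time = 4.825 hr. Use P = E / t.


P_specific = E / t = 271.31 / 4.825 = 56.23 W/kg

56.23 W/kg


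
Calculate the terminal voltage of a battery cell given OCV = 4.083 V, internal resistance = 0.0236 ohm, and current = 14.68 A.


IR drop = 14.68 * 0.0236 = 0.34645 V
V = 4.083 - 0.34645 = 3.737 V

3.737 V


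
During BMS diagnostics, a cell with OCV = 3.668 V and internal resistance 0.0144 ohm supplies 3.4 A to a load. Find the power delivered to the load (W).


Step 1: V_terminal = OCV - I*R = 3.668 - 3.4 * 0.0144 = 3.619 V
Step 2: P_out = V_terminal * I = 3.619 * 3.4 = 12.30 W

12.30 W


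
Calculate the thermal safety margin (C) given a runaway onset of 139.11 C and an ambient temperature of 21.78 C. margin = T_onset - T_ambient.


Safety margin = 139.11 C - 21.78 C = 117.33 C

117.33 C


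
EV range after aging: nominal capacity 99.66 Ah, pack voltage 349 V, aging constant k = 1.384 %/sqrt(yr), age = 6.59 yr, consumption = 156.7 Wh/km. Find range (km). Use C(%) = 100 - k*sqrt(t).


Step 1: capacity retention = 100 - 1.384 * sqrt(6.59) = 100 - 1.384 * 2.5671 = 96.447%
Step 2: C_now = 99.66 * 96.447/100 = 96.119 Ah
Step 3: E_pack = V * C_now = 349 * 96.119 = 33546 Wh
Step 4: range = E_pack / consumption = 33546 / 156.7 = 214.1 km

214.1 km


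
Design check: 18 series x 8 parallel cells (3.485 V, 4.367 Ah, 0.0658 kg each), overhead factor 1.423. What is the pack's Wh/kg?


Step 1: V_pack = 18 * 3.485 = 62.73 V
Step 2: C_pack = 8 * 4.367 = 34.936 Ah
Step 3: E_pack = V_pack * C_pack = 62.73 * 34.936 = 2191.5 Wh
Step 4: m_pack = 18 * 8 * 0.0658 * 1.423 = 13.483 kg
Step 5: ED = E_pack / m_pack = 2191.5 / 13.483 = 162.5 Wh/kg

162.5 Wh/kg


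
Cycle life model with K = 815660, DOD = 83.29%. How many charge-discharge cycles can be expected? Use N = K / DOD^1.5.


DOD^1.5 = 760.13
N = K / DOD^1.5 = 815660 / 760.13 = 1073

1073 cycles


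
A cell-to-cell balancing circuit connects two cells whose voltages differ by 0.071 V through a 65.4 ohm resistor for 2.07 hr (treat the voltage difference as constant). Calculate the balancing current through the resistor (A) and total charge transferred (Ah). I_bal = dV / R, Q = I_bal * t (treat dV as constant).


First, Ohm's law: I_bal = 0.071 V / 65.4 ohm = 0.0010856 A
Then Q = I * t = 0.0010856 A * 2.07 hr = 0.002247 Ah

I=0.0010856 A, Q=0.002247 Ah


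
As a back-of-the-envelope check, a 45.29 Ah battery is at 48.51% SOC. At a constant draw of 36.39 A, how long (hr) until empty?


Step 1: remaining = SOC/100 * C_total = 48.51/100 * 45.29 = 21.97 Ah
Step 2: t = remaining / I = 21.97 / 36.39 = 0.6037 hr

0.6037 hr


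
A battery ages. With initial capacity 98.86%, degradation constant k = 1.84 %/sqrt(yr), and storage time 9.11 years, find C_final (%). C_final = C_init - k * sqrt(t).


Step 1: sqrt(9.11 yr) = 3.0183
Step 2: drop = 1.84 * 3.0183 = 5.5537
Step 3: C_final = 98.86 - 5.5537 = 93.31%

93.31%


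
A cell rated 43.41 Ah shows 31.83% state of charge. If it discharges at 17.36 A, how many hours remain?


Step 1: remaining = SOC/100 * C_total = 31.83/100 * 43.41 = 13.817 Ah
Step 2: t = remaining / I = 13.817 / 17.36 = 0.7959 hr

0.7959 hr


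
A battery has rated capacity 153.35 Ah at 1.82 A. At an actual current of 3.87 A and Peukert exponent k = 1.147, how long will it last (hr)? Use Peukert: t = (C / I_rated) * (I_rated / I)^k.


t_rated = C / I_rated = 153.35 / 1.82 = 84.258 hr
(I_rated/I)^k = (0.47028)^1.147 = 0.42091
t = t_rated * (I_rated/I)^k = 84.258 * 0.42091 = 35.47 hr

35.47 hr


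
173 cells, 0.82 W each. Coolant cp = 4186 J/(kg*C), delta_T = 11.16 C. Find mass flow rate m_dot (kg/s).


Q_total = 173 * 0.82 = 141.86 W
m_dot = Q_total / (cp * dT) = 141.86 / (4186 * 11.16) = 0.003037 kg/s

0.003037 kg/s


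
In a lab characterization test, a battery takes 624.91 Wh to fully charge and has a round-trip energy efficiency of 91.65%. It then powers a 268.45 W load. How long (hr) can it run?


Step 1: E_discharge = eta/100 * E_charge = 91.65/100 * 624.91 = 572.73 Wh
Step 2: t = E_discharge / P = 572.73 / 268.45 = 2.133 hr

2.133 hr


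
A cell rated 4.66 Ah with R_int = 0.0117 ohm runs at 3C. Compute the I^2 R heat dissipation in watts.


Step 1: I = C_rate * capacity = 3 * 4.66 = 13.98 A
Step 2: Q = I^2 * R = 13.98^2 * 0.0117 = 195.44 * 0.0117 = 2.287 W

2.287 W


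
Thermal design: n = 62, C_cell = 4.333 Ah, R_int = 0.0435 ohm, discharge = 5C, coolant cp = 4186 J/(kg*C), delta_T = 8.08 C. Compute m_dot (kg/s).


Step 1: I = 5 * 4.333 = 21.665 A
Step 2: Q_cell = I^2 * R = 21.665^2 * 0.0435 = 20.418 W
Step 3: Q_total = 62 * 20.418 = 1265.9 W
Step 4: m_dot = Q_total / (cp * dT) = 1265.9 / (4186 * 8.08) = 0.03743 kg/s

0.03743 kg/s


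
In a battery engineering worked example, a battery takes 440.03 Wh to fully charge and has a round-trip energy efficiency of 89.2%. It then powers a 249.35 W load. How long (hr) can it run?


Step 1: E_discharge = eta/100 * E_charge = 89.2/100 * 440.03 = 392.51 Wh
Step 2: t = E_discharge / P = 392.51 / 249.35 = 1.574 hr

1.574 hr


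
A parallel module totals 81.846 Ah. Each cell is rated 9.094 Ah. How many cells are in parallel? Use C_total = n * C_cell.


n = C_total / C_cell = 81.846 / 9.094 = 9

9


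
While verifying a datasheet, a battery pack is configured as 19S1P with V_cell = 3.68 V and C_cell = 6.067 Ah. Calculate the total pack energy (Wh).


V_pack = 19 * 3.68 = 69.92 V
C_pack = 1 * 6.067 = 6.067 Ah
E = V_pack * C_pack = 69.92 * 6.067 = 424.2 Wh

424.2 Wh


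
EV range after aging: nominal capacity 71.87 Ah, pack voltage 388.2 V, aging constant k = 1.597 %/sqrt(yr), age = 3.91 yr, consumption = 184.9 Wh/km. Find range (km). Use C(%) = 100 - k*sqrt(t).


Step 1: capacity retention = 100 - 1.597 * sqrt(3.91) = 100 - 1.597 * 1.9774 = 96.842%
Step 2: C_now = 71.87 * 96.842/100 = 69.6 Ah
Step 3: E_pack = V * C_now = 388.2 * 69.6 = 27019 Wh
Step 4: range = E_pack / consumption = 27019 / 184.9 = 146.1 km

146.1 km


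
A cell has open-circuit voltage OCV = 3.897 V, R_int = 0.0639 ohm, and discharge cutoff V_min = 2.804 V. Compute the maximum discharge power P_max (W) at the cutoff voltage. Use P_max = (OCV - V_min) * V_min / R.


dV = OCV - V_min = 1.093 V (so I_max = dV / R)
P_max = dV * V_min / R = 1.093 * 2.804 / 0.0639 = 47.96 W

47.96 W


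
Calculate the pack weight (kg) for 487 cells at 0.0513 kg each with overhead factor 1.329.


Cell mass sum = 487 * 0.0513 = 24.983 kg
With overhead 1.329: m_pack = 24.983 * 1.329 = 33.20 kg

33.20 kg


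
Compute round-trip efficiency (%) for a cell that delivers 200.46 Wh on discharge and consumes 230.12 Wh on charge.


Round-trip efficiency = 200.46/230.12 * 100% = 87.11%

87.11%


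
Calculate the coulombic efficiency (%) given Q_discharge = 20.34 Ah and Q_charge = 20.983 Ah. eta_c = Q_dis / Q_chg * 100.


Coulombic efficiency = 20.34/20.983 * 100% = 96.94%

96.94%


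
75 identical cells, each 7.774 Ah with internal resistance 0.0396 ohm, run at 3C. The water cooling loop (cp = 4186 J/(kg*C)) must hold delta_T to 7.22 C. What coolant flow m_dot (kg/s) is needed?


Step 1: I = 3 * 7.774 = 23.322 A
Step 2: Q_cell = I^2 * R = 23.322^2 * 0.0396 = 21.539 W
Step 3: Q_total = 75 * 21.539 = 1615.4 W
Step 4: m_dot = Q_total / (cp * dT) = 1615.4 / (4186 * 7.22) = 0.05345 kg/s

0.05345 kg/s


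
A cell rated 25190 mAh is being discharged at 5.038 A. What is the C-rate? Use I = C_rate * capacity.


Convert: capacity = 25190 mAh = 25.19 Ah
C_rate = I / capacity = 5.038 / 25.19 = 0.2C

0.2C


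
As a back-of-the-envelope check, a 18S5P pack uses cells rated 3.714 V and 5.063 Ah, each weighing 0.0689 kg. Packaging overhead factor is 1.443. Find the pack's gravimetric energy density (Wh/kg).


Step 1: V_pack = 18 * 3.714 = 66.852 V
Step 2: C_pack = 5 * 5.063 = 25.315 Ah
Step 3: E_pack = V_pack * C_pack = 66.852 * 25.315 = 1692.4 Wh
Step 4: m_pack = 18 * 5 * 0.0689 * 1.443 = 8.948 kg
Step 5: ED = E_pack / m_pack = 1692.4 / 8.948 = 189.1 Wh/kg

189.1 Wh/kg
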